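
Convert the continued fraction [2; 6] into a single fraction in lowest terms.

13/6

Use the convergent recurrence hₖ = aₖ·hₖ₋₁ + hₖ₋₂ (and likewise for the denominators kₖ):
a_0 = 2: 2/1
a_1 = 6: 13/6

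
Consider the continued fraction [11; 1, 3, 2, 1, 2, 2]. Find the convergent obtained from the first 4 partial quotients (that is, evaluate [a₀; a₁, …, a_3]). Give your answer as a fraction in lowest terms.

106/9

Build up convergents one term at a time:
a_0 = 11: 11/1
a_1 = 1: 12/1
a_2 = 3: 47/4
a_3 = 2: 106/9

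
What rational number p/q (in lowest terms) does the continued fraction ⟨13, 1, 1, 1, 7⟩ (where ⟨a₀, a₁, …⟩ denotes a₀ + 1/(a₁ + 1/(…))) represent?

Use the convergent recurrence hₖ = aₖ·hₖ₋₁ + hₖ₋₂ (and likewise for the denominators kₖ):
a_0 = 13: 13/1
a_1 = 1: 14/1
a_2 = 1: 27/2
a_3 = 1: 41/3
a_4 = 7: 314/23

314/23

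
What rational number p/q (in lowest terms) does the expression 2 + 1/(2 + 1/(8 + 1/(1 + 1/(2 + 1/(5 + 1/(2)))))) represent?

Start with 2.
5 + 1/(2/1) = 5 + 1/2 = 11/2
2 + 1/(11/2) = 2 + 2/11 = 24/11
1 + 1/(24/11) = 1 + 11/24 = 35/24
8 + 1/(35/24) = 8 + 24/35 = 304/35
2 + 1/(304/35) = 2 + 35/304 = 643/304
2 + 1/(643/304) = 2 + 304/643 = 1590/643

1590/643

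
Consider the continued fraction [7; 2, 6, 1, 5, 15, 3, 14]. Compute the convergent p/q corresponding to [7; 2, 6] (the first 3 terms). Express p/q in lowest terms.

97/13

a_0 = 7: 7/1
a_1 = 2: 15/2
a_2 = 6: 97/13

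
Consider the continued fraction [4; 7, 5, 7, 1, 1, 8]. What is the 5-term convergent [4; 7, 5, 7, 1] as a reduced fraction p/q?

Start with 1.
7 + 1/(1/1) = 7 + 1/1 = 8/1
5 + 1/(8/1) = 5 + 1/8 = 41/8
7 + 1/(41/8) = 7 + 8/41 = 295/41
4 + 1/(295/41) = 4 + 41/295 = 1221/295

1221/295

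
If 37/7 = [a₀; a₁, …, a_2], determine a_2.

2

Run the Euclidean algorithm, recording each quotient:
37 = 5·7 + 2, so a_0 = 5
7 = 3·2 + 1, so a_1 = 3
2 = 2·1 + 0, so a_2 = 2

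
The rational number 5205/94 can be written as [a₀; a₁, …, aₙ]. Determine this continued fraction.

5205 = 55·94 + 35, so a_0 = 55
94 = 2·35 + 24, so a_1 = 2
35 = 1·24 + 11, so a_2 = 1
24 = 2·11 + 2, so a_3 = 2
11 = 5·2 + 1, so a_4 = 5
2 = 2·1 + 0, so a_5 = 2

[55; 2, 1, 2, 5, 2]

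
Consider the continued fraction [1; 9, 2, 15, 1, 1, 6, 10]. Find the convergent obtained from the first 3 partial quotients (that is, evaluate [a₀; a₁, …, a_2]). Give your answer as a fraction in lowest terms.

Start with 2.
9 + 1/(2/1) = 9 + 1/2 = 19/2
1 + 1/(19/2) = 1 + 2/19 = 21/19

21/19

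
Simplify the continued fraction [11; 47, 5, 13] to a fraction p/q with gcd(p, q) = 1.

34331/3115

Work from the innermost term outward:
Start with 13.
5 + 1/(13/1) = 5 + 1/13 = 66/13
47 + 1/(66/13) = 47 + 13/66 = 3115/66
11 + 1/(3115/66) = 11 + 66/3115 = 34331/3115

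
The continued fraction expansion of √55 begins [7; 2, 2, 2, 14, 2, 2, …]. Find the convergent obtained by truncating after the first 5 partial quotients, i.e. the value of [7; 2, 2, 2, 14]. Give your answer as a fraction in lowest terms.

1283/173

Start with 14.
2 + 1/(14/1) = 2 + 1/14 = 29/14
2 + 1/(29/14) = 2 + 14/29 = 72/29
2 + 1/(72/29) = 2 + 29/72 = 173/72
7 + 1/(173/72) = 7 + 72/173 = 1283/173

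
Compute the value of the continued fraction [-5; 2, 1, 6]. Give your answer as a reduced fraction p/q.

Build up convergents one term at a time:
a_0 = -5: -5/1
a_1 = 2: -9/2
a_2 = 1: -14/3
a_3 = 6: -93/20

-93/20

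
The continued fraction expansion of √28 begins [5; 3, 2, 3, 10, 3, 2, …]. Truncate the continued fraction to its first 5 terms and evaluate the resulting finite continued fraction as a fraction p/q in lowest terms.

1307/247

a_0 = 5: 5/1
a_1 = 3: 16/3
a_2 = 2: 37/7
a_3 = 3: 127/24
a_4 = 10: 1307/247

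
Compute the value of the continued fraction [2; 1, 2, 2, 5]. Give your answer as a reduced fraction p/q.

Compute successive convergents:
a_0 = 2: 2/1
a_1 = 1: 3/1
a_2 = 2: 8/3
a_3 = 2: 19/7
a_4 = 5: 103/38

103/38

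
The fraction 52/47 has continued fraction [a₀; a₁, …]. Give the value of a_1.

9

Apply division with remainder until the remainder is 0:
52 = 1·47 + 5, so a_0 = 1
47 = 9·5 + 2, so a_1 = 9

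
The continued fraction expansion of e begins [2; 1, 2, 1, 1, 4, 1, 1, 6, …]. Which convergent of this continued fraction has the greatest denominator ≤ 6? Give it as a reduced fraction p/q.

11/4

a_0 = 2: 2/1  (≤ bound)
a_1 = 1: 3/1  (≤ bound)
a_2 = 2: 8/3  (≤ bound)
a_3 = 1: 11/4  (≤ bound)
a_4 = 1: 19/7  (> 6, stop)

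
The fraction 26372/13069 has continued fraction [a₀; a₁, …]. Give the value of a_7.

26372 = 2·13069 + 234, so a_0 = 2
13069 = 55·234 + 199, so a_1 = 55
234 = 1·199 + 35, so a_2 = 1
199 = 5·35 + 24, so a_3 = 5
35 = 1·24 + 11, so a_4 = 1
24 = 2·11 + 2, so a_5 = 2
11 = 5·2 + 1, so a_6 = 5
2 = 2·1 + 0, so a_7 = 2

2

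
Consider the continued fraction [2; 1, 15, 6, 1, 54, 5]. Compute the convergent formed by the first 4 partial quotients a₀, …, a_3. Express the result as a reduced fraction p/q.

Start with 6.
15 + 1/(6/1) = 15 + 1/6 = 91/6
1 + 1/(91/6) = 1 + 6/91 = 97/91
2 + 1/(97/91) = 2 + 91/97 = 285/97

285/97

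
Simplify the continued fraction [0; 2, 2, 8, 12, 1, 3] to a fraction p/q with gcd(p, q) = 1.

875/2162

a_0 = 0: 0/1
a_1 = 2: 1/2
a_2 = 2: 2/5
a_3 = 8: 17/42
a_4 = 12: 206/509
a_5 = 1: 223/551
a_6 = 3: 875/2162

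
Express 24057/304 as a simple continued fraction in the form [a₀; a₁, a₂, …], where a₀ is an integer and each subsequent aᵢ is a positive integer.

[79; 7, 2, 2, 2, 3]

⌊24057/304⌋ = 79, remainder 41
⌊304/41⌋ = 7, remainder 17
⌊41/17⌋ = 2, remainder 7
⌊17/7⌋ = 2, remainder 3
⌊7/3⌋ = 2, remainder 1
⌊3/1⌋ = 3, remainder 0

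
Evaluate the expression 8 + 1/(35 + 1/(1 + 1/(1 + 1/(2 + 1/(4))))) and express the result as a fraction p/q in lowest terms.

a_0 = 8: 8/1
a_1 = 35: 281/35
a_2 = 1: 289/36
a_3 = 1: 570/71
a_4 = 2: 1429/178
a_5 = 4: 6286/783

6286/783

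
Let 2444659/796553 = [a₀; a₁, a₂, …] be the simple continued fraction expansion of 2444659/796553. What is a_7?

2

Repeatedly divide and take the remainder:
⌊2444659/796553⌋ = 3, remainder 55000
⌊796553/55000⌋ = 14, remainder 26553
⌊55000/26553⌋ = 2, remainder 1894
⌊26553/1894⌋ = 14, remainder 37
⌊1894/37⌋ = 51, remainder 7
⌊37/7⌋ = 5, remainder 2
⌊7/2⌋ = 3, remainder 1
⌊2/1⌋ = 2, remainder 0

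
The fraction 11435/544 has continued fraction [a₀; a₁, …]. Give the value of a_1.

Run the Euclidean algorithm, recording each quotient:
⌊11435/544⌋ = 21, remainder 11
⌊544/11⌋ = 49, remainder 5

49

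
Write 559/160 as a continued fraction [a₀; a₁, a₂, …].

Apply division with remainder until the remainder is 0:
559 ÷ 160 → quotient 3, remainder 79
160 ÷ 79 → quotient 2, remainder 2
79 ÷ 2 → quotient 39, remainder 1
2 ÷ 1 → quotient 2, remainder 0

[3; 2, 39, 2]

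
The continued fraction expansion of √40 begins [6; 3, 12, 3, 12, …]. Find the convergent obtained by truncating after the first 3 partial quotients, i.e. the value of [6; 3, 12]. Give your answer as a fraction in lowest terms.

Collapse the nested fraction from the inside out:
Start with 12.
3 + 1/(12/1) = 3 + 1/12 = 37/12
6 + 1/(37/12) = 6 + 12/37 = 234/37

234/37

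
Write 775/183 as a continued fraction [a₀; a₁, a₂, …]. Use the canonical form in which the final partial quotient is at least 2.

⌊775/183⌋ = 4, remainder 43
⌊183/43⌋ = 4, remainder 11
⌊43/11⌋ = 3, remainder 10
⌊11/10⌋ = 1, remainder 1
⌊10/1⌋ = 10, remainder 0

[4; 4, 3, 1, 10]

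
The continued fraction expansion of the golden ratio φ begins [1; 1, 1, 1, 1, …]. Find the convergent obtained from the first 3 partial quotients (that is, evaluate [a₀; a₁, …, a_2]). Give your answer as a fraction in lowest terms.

3/2

Start with 1.
1 + 1/(1/1) = 1 + 1/1 = 2/1
1 + 1/(2/1) = 1 + 1/2 = 3/2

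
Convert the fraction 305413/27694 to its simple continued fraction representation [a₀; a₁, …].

[11; 35, 1, 1, 4, 2, 3, 11]

Apply division with remainder until the remainder is 0:
305413 = 11·27694 + 779, so a_0 = 11
27694 = 35·779 + 429, so a_1 = 35
779 = 1·429 + 350, so a_2 = 1
429 = 1·350 + 79, so a_3 = 1
350 = 4·79 + 34, so a_4 = 4
79 = 2·34 + 11, so a_5 = 2
34 = 3·11 + 1, so a_6 = 3
11 = 11·1 + 0, so a_7 = 11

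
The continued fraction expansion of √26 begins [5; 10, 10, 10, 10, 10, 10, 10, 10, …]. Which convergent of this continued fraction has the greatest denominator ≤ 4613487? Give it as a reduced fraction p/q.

List convergents until the denominator exceeds the bound:
a_0 = 5: 5/1  (≤ bound)
a_1 = 10: 51/10  (≤ bound)
a_2 = 10: 515/101  (≤ bound)
a_3 = 10: 5201/1020  (≤ bound)
a_4 = 10: 52525/10301  (≤ bound)
a_5 = 10: 530451/104030  (≤ bound)
a_6 = 10: 5357035/1050601  (≤ bound)
a_7 = 10: 54100801/10610040  (> 4613487, stop)

5357035/1050601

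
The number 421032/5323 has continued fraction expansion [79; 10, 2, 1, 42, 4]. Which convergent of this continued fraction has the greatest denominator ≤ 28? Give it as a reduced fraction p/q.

a_0 = 79: 79/1  (≤ bound)
a_1 = 10: 791/10  (≤ bound)
a_2 = 2: 1661/21  (≤ bound)
a_3 = 1: 2452/31  (> 28, stop)

1661/21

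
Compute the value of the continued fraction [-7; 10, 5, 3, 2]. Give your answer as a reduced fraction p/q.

-2602/377

a_0 = -7: -7/1
a_1 = 10: -69/10
a_2 = 5: -352/51
a_3 = 3: -1125/163
a_4 = 2: -2602/377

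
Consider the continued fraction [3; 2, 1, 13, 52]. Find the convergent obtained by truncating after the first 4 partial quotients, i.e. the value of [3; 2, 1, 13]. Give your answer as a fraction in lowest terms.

Compute successive convergents:
a_0 = 3: 3/1
a_1 = 2: 7/2
a_2 = 1: 10/3
a_3 = 13: 137/41

137/41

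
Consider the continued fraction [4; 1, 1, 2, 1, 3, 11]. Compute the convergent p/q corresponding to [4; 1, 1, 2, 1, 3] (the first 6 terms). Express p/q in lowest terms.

119/26

Start with 3.
1 + 1/(3/1) = 1 + 1/3 = 4/3
2 + 1/(4/3) = 2 + 3/4 = 11/4
1 + 1/(11/4) = 1 + 4/11 = 15/11
1 + 1/(15/11) = 1 + 11/15 = 26/15
4 + 1/(26/15) = 4 + 15/26 = 119/26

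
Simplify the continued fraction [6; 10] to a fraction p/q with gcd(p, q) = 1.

a_0 = 6: 6/1
a_1 = 10: 61/10

61/10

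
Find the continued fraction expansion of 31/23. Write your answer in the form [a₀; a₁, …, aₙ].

[1; 2, 1, 7]

⌊31/23⌋ = 1, remainder 8
⌊23/8⌋ = 2, remainder 7
⌊8/7⌋ = 1, remainder 1
⌊7/1⌋ = 7, remainder 0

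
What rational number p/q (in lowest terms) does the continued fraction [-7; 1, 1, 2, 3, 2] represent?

Compute successive convergents:
a_0 = -7: -7/1
a_1 = 1: -6/1
a_2 = 1: -13/2
a_3 = 2: -32/5
a_4 = 3: -109/17
a_5 = 2: -250/39

-250/39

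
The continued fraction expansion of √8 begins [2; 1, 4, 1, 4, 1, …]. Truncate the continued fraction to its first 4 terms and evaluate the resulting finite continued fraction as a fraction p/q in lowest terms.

a_0 = 2: 2/1
a_1 = 1: 3/1
a_2 = 4: 14/5
a_3 = 1: 17/6

17/6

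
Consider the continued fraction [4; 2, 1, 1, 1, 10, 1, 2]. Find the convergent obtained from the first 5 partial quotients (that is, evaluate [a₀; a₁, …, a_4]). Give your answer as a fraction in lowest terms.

Starting at the tail and folding back:
Start with 1.
1 + 1/(1/1) = 1 + 1/1 = 2/1
1 + 1/(2/1) = 1 + 1/2 = 3/2
2 + 1/(3/2) = 2 + 2/3 = 8/3
4 + 1/(8/3) = 4 + 3/8 = 35/8

35/8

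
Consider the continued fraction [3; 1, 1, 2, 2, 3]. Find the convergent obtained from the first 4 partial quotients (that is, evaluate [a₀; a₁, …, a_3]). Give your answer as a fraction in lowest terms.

18/5

a_0 = 3: 3/1
a_1 = 1: 4/1
a_2 = 1: 7/2
a_3 = 2: 18/5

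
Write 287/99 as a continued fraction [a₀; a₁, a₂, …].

Run the Euclidean algorithm, recording each quotient:
287 ÷ 99 → quotient 2, remainder 89
99 ÷ 89 → quotient 1, remainder 10
89 ÷ 10 → quotient 8, remainder 9
10 ÷ 9 → quotient 1, remainder 1
9 ÷ 1 → quotient 9, remainder 0

[2; 1, 8, 1, 9]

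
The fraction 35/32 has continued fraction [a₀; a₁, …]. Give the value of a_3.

Repeatedly divide and take the remainder:
⌊35/32⌋ = 1, remainder 3
⌊32/3⌋ = 10, remainder 2
⌊3/2⌋ = 1, remainder 1
⌊2/1⌋ = 2, remainder 0

2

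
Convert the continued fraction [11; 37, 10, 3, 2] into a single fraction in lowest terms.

Build up convergents one term at a time:
a_0 = 11: 11/1
a_1 = 37: 408/37
a_2 = 10: 4091/371
a_3 = 3: 12681/1150
a_4 = 2: 29453/2671

29453/2671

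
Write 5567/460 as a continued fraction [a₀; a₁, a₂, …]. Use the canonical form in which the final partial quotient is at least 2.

5567 = 12·460 + 47, so a_0 = 12
460 = 9·47 + 37, so a_1 = 9
47 = 1·37 + 10, so a_2 = 1
37 = 3·10 + 7, so a_3 = 3
10 = 1·7 + 3, so a_4 = 1
7 = 2·3 + 1, so a_5 = 2
3 = 3·1 + 0, so a_6 = 3

[12; 9, 1, 3, 1, 2, 3]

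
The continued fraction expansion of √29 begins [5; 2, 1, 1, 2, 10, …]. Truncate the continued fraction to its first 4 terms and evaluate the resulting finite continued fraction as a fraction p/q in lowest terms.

Collapse the nested fraction from the inside out:
Start with 1.
1 + 1/(1/1) = 1 + 1/1 = 2/1
2 + 1/(2/1) = 2 + 1/2 = 5/2
5 + 1/(5/2) = 5 + 2/5 = 27/5

27/5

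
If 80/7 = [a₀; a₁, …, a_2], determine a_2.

Apply division with remainder until the remainder is 0:
80 ÷ 7 → quotient 11, remainder 3
7 ÷ 3 → quotient 2, remainder 1
3 ÷ 1 → quotient 3, remainder 0

3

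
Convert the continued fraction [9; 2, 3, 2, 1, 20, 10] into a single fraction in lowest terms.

Start with 10.
20 + 1/(10/1) = 20 + 1/10 = 201/10
1 + 1/(201/10) = 1 + 10/201 = 211/201
2 + 1/(211/201) = 2 + 201/211 = 623/211
3 + 1/(623/211) = 3 + 211/623 = 2080/623
2 + 1/(2080/623) = 2 + 623/2080 = 4783/2080
9 + 1/(4783/2080) = 9 + 2080/4783 = 45127/4783

45127/4783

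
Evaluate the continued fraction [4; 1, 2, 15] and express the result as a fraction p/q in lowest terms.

a_0 = 4: 4/1
a_1 = 1: 5/1
a_2 = 2: 14/3
a_3 = 15: 215/46

215/46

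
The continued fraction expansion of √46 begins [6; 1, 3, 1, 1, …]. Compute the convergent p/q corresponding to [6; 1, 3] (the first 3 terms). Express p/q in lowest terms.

Start with 3.
1 + 1/(3/1) = 1 + 1/3 = 4/3
6 + 1/(4/3) = 6 + 3/4 = 27/4

27/4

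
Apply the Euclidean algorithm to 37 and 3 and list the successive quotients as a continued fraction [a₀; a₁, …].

[12; 3]

Repeatedly divide and take the remainder:
37 ÷ 3 → quotient 12, remainder 1
3 ÷ 1 → quotient 3, remainder 0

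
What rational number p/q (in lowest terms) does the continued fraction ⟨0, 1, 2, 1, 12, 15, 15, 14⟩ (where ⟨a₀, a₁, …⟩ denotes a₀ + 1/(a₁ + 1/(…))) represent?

121435/162973

Start with 14.
15 + 1/(14/1) = 15 + 1/14 = 211/14
15 + 1/(211/14) = 15 + 14/211 = 3179/211
12 + 1/(3179/211) = 12 + 211/3179 = 38359/3179
1 + 1/(38359/3179) = 1 + 3179/38359 = 41538/38359
2 + 1/(41538/38359) = 2 + 38359/41538 = 121435/41538
1 + 1/(121435/41538) = 1 + 41538/121435 = 162973/121435
0 + 1/(162973/121435) = 0 + 121435/162973 = 121435/162973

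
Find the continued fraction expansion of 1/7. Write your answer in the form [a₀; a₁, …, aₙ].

[0; 7]

Apply division with remainder until the remainder is 0:
1 ÷ 7 → quotient 0, remainder 1
7 ÷ 1 → quotient 7, remainder 0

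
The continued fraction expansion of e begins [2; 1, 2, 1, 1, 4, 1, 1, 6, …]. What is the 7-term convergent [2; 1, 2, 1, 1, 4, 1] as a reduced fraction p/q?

106/39

Work from the innermost term outward:
Start with 1.
4 + 1/(1/1) = 4 + 1/1 = 5/1
1 + 1/(5/1) = 1 + 1/5 = 6/5
1 + 1/(6/5) = 1 + 5/6 = 11/6
2 + 1/(11/6) = 2 + 6/11 = 28/11
1 + 1/(28/11) = 1 + 11/28 = 39/28
2 + 1/(39/28) = 2 + 28/39 = 106/39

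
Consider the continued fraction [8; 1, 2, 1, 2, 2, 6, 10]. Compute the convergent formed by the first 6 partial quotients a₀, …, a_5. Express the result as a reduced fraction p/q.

a_0 = 8: 8/1
a_1 = 1: 9/1
a_2 = 2: 26/3
a_3 = 1: 35/4
a_4 = 2: 96/11
a_5 = 2: 227/26

227/26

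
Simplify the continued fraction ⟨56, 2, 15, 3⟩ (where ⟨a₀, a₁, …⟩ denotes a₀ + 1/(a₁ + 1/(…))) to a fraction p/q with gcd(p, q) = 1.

Start with 3.
15 + 1/(3/1) = 15 + 1/3 = 46/3
2 + 1/(46/3) = 2 + 3/46 = 95/46
56 + 1/(95/46) = 56 + 46/95 = 5366/95

5366/95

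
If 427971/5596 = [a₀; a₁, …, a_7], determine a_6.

14

427971 ÷ 5596 → quotient 76, remainder 2675
5596 ÷ 2675 → quotient 2, remainder 246
2675 ÷ 246 → quotient 10, remainder 215
246 ÷ 215 → quotient 1, remainder 31
215 ÷ 31 → quotient 6, remainder 29
31 ÷ 29 → quotient 1, remainder 2
29 ÷ 2 → quotient 14, remainder 1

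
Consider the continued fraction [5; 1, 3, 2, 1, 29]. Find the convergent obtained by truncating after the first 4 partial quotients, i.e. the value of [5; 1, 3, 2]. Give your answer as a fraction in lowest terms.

Start with 2.
3 + 1/(2/1) = 3 + 1/2 = 7/2
1 + 1/(7/2) = 1 + 2/7 = 9/7
5 + 1/(9/7) = 5 + 7/9 = 52/9

52/9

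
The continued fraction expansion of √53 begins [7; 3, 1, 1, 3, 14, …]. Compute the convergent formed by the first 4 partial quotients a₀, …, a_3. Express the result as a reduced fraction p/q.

Work from the innermost term outward:
Start with 1.
1 + 1/(1/1) = 1 + 1/1 = 2/1
3 + 1/(2/1) = 3 + 1/2 = 7/2
7 + 1/(7/2) = 7 + 2/7 = 51/7

51/7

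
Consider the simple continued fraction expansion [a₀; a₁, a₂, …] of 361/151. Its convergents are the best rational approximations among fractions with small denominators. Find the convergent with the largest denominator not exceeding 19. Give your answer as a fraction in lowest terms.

43/18

List convergents until the denominator exceeds the bound:
a_0 = 2: 2/1  (≤ bound)
a_1 = 2: 5/2  (≤ bound)
a_2 = 1: 7/3  (≤ bound)
a_3 = 1: 12/5  (≤ bound)
a_4 = 3: 43/18  (≤ bound)
a_5 = 1: 55/23  (> 19, stop)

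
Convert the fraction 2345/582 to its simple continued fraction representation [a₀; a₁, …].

[4; 34, 4, 4]

Apply division with remainder until the remainder is 0:
2345 = 4·582 + 17, so a_0 = 4
582 = 34·17 + 4, so a_1 = 34
17 = 4·4 + 1, so a_2 = 4
4 = 4·1 + 0, so a_3 = 4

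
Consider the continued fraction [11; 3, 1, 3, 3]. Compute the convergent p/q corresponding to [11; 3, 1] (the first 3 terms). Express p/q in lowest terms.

a_0 = 11: 11/1
a_1 = 3: 34/3
a_2 = 1: 45/4

45/4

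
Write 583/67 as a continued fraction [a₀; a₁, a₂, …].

[8; 1, 2, 2, 1, 6]

583 = 8·67 + 47, so a_0 = 8
67 = 1·47 + 20, so a_1 = 1
47 = 2·20 + 7, so a_2 = 2
20 = 2·7 + 6, so a_3 = 2
7 = 1·6 + 1, so a_4 = 1
6 = 6·1 + 0, so a_5 = 6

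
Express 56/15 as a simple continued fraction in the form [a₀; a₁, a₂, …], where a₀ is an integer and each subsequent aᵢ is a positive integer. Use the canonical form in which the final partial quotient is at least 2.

Run the Euclidean algorithm, recording each quotient:
56 = 3·15 + 11, so a_0 = 3
15 = 1·11 + 4, so a_1 = 1
11 = 2·4 + 3, so a_2 = 2
4 = 1·3 + 1, so a_3 = 1
3 = 3·1 + 0, so a_4 = 3

[3; 1, 2, 1, 3]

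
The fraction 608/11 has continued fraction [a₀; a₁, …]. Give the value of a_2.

Apply division with remainder until the remainder is 0:
608 ÷ 11 → quotient 55, remainder 3
11 ÷ 3 → quotient 3, remainder 2
3 ÷ 2 → quotient 1, remainder 1

1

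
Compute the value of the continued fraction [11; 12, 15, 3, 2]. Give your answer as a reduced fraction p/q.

14308/1291

Compute successive convergents:
a_0 = 11: 11/1
a_1 = 12: 133/12
a_2 = 15: 2006/181
a_3 = 3: 6151/555
a_4 = 2: 14308/1291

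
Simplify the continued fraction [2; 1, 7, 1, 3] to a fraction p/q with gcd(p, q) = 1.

Start with 3.
1 + 1/(3/1) = 1 + 1/3 = 4/3
7 + 1/(4/3) = 7 + 3/4 = 31/4
1 + 1/(31/4) = 1 + 4/31 = 35/31
2 + 1/(35/31) = 2 + 31/35 = 101/35

101/35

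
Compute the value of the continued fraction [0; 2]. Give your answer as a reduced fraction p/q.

Collapse the nested fraction from the inside out:
Start with 2.
0 + 1/(2/1) = 0 + 1/2 = 1/2

1/2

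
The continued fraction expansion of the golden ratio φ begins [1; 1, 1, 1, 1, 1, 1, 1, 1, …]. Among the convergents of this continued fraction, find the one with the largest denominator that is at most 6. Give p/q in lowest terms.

a_0 = 1: 1/1  (≤ bound)
a_1 = 1: 2/1  (≤ bound)
a_2 = 1: 3/2  (≤ bound)
a_3 = 1: 5/3  (≤ bound)
a_4 = 1: 8/5  (≤ bound)
a_5 = 1: 13/8  (> 6, stop)

8/5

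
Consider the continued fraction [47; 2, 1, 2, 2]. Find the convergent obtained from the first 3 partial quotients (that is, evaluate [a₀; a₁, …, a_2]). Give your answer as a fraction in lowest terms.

142/3

a_0 = 47: 47/1
a_1 = 2: 95/2
a_2 = 1: 142/3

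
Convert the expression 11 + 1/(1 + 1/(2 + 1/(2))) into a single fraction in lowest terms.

Start with 2.
2 + 1/(2/1) = 2 + 1/2 = 5/2
1 + 1/(5/2) = 1 + 2/5 = 7/5
11 + 1/(7/5) = 11 + 5/7 = 82/7

82/7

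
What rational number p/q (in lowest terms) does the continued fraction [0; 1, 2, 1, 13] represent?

Starting at the tail and folding back:
Start with 13.
1 + 1/(13/1) = 1 + 1/13 = 14/13
2 + 1/(14/13) = 2 + 13/14 = 41/14
1 + 1/(41/14) = 1 + 14/41 = 55/41
0 + 1/(55/41) = 0 + 41/55 = 41/55

41/55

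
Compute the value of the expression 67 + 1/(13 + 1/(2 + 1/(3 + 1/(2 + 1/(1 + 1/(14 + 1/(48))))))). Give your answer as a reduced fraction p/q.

Build up convergents one term at a time:
a_0 = 67: 67/1
a_1 = 13: 872/13
a_2 = 2: 1811/27
a_3 = 3: 6305/94
a_4 = 2: 14421/215
a_5 = 1: 20726/309
a_6 = 14: 304585/4541
a_7 = 48: 14640806/218277

14640806/218277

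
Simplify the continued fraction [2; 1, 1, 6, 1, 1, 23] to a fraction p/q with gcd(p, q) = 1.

1671/659

Start with 23.
1 + 1/(23/1) = 1 + 1/23 = 24/23
1 + 1/(24/23) = 1 + 23/24 = 47/24
6 + 1/(47/24) = 6 + 24/47 = 306/47
1 + 1/(306/47) = 1 + 47/306 = 353/306
1 + 1/(353/306) = 1 + 306/353 = 659/353
2 + 1/(659/353) = 2 + 353/659 = 1671/659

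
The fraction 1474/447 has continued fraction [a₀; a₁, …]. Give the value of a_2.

2

1474 ÷ 447 → quotient 3, remainder 133
447 ÷ 133 → quotient 3, remainder 48
133 ÷ 48 → quotient 2, remainder 37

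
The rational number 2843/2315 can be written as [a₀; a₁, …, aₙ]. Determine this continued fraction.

2843 = 1·2315 + 528, so a_0 = 1
2315 = 4·528 + 203, so a_1 = 4
528 = 2·203 + 122, so a_2 = 2
203 = 1·122 + 81, so a_3 = 1
122 = 1·81 + 41, so a_4 = 1
81 = 1·41 + 40, so a_5 = 1
41 = 1·40 + 1, so a_6 = 1
40 = 40·1 + 0, so a_7 = 40

[1; 4, 2, 1, 1, 1, 1, 40]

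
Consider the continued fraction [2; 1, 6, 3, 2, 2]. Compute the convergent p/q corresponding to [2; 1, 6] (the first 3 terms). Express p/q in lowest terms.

Start with 6.
1 + 1/(6/1) = 1 + 1/6 = 7/6
2 + 1/(7/6) = 2 + 6/7 = 20/7

20/7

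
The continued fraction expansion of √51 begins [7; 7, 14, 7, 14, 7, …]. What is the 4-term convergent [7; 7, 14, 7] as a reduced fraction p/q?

4999/700

a_0 = 7: 7/1
a_1 = 7: 50/7
a_2 = 14: 707/99
a_3 = 7: 4999/700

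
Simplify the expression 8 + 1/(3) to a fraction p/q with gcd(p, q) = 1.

Build up convergents one term at a time:
a_0 = 8: 8/1
a_1 = 3: 25/3

25/3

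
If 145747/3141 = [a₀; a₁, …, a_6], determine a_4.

145747 ÷ 3141 → quotient 46, remainder 1261
3141 ÷ 1261 → quotient 2, remainder 619
1261 ÷ 619 → quotient 2, remainder 23
619 ÷ 23 → quotient 26, remainder 21
23 ÷ 21 → quotient 1, remainder 2

1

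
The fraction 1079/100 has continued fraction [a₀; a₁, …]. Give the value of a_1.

1

Repeatedly divide and take the remainder:
⌊1079/100⌋ = 10, remainder 79
⌊100/79⌋ = 1, remainder 21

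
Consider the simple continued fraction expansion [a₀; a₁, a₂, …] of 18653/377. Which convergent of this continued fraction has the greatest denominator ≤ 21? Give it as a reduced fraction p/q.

1039/21

a_0 = 49: 49/1  (≤ bound)
a_1 = 2: 99/2  (≤ bound)
a_2 = 10: 1039/21  (≤ bound)
a_3 = 1: 1138/23  (> 21, stop)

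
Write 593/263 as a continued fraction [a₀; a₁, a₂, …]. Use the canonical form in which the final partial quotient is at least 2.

593 = 2·263 + 67, so a_0 = 2
263 = 3·67 + 62, so a_1 = 3
67 = 1·62 + 5, so a_2 = 1
62 = 12·5 + 2, so a_3 = 12
5 = 2·2 + 1, so a_4 = 2
2 = 2·1 + 0, so a_5 = 2

[2; 3, 1, 12, 2, 2]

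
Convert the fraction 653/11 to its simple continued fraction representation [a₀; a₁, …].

653 ÷ 11 → quotient 59, remainder 4
11 ÷ 4 → quotient 2, remainder 3
4 ÷ 3 → quotient 1, remainder 1
3 ÷ 1 → quotient 3, remainder 0

[59; 2, 1, 3]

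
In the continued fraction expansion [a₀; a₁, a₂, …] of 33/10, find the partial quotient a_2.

33 = 3·10 + 3, so a_0 = 3
10 = 3·3 + 1, so a_1 = 3
3 = 3·1 + 0, so a_2 = 3

3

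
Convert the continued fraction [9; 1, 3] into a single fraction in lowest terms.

Start with 3.
1 + 1/(3/1) = 1 + 1/3 = 4/3
9 + 1/(4/3) = 9 + 3/4 = 39/4

39/4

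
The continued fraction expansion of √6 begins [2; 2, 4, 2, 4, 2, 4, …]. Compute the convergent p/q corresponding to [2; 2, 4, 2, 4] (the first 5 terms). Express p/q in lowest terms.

Build up convergents one term at a time:
a_0 = 2: 2/1
a_1 = 2: 5/2
a_2 = 4: 22/9
a_3 = 2: 49/20
a_4 = 4: 218/89

218/89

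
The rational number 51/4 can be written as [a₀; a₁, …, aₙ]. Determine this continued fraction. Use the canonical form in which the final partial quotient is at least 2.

Apply division with remainder until the remainder is 0:
⌊51/4⌋ = 12, remainder 3
⌊4/3⌋ = 1, remainder 1
⌊3/1⌋ = 3, remainder 0

[12; 1, 3]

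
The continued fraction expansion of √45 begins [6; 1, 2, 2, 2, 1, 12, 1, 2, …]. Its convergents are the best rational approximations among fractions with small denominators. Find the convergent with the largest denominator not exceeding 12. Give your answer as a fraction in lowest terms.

47/7

a_0 = 6: 6/1  (≤ bound)
a_1 = 1: 7/1  (≤ bound)
a_2 = 2: 20/3  (≤ bound)
a_3 = 2: 47/7  (≤ bound)
a_4 = 2: 114/17  (> 12, stop)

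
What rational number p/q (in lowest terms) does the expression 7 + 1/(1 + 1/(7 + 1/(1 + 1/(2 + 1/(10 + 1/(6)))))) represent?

Start with 6.
10 + 1/(6/1) = 10 + 1/6 = 61/6
2 + 1/(61/6) = 2 + 6/61 = 128/61
1 + 1/(128/61) = 1 + 61/128 = 189/128
7 + 1/(189/128) = 7 + 128/189 = 1451/189
1 + 1/(1451/189) = 1 + 189/1451 = 1640/1451
7 + 1/(1640/1451) = 7 + 1451/1640 = 12931/1640

12931/1640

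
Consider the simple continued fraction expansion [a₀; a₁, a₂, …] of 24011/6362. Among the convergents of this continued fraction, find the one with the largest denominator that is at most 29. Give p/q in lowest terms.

83/22

a_0 = 3: 3/1  (≤ bound)
a_1 = 1: 4/1  (≤ bound)
a_2 = 3: 15/4  (≤ bound)
a_3 = 2: 34/9  (≤ bound)
a_4 = 2: 83/22  (≤ bound)
a_5 = 1: 117/31  (> 29, stop)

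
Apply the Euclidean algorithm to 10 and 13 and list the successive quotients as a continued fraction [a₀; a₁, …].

10 = 0·13 + 10, so a_0 = 0
13 = 1·10 + 3, so a_1 = 1
10 = 3·3 + 1, so a_2 = 3
3 = 3·1 + 0, so a_3 = 3

[0; 1, 3, 3]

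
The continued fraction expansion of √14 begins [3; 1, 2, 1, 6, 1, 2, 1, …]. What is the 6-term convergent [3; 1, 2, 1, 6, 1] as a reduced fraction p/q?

116/31

Use the convergent recurrence hₖ = aₖ·hₖ₋₁ + hₖ₋₂ (and likewise for the denominators kₖ):
a_0 = 3: 3/1
a_1 = 1: 4/1
a_2 = 2: 11/3
a_3 = 1: 15/4
a_4 = 6: 101/27
a_5 = 1: 116/31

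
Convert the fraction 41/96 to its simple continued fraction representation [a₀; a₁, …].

[0; 2, 2, 1, 13]

Run the Euclidean algorithm, recording each quotient:
⌊41/96⌋ = 0, remainder 41
⌊96/41⌋ = 2, remainder 14
⌊41/14⌋ = 2, remainder 13
⌊14/13⌋ = 1, remainder 1
⌊13/1⌋ = 13, remainder 0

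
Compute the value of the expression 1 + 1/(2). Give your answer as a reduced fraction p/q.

Build up convergents one term at a time:
a_0 = 1: 1/1
a_1 = 2: 3/2

3/2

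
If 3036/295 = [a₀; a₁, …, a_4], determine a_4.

⌊3036/295⌋ = 10, remainder 86
⌊295/86⌋ = 3, remainder 37
⌊86/37⌋ = 2, remainder 12
⌊37/12⌋ = 3, remainder 1
⌊12/1⌋ = 12, remainder 0

12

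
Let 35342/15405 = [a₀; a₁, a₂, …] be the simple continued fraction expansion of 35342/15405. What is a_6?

Run the Euclidean algorithm, recording each quotient:
35342 ÷ 15405 → quotient 2, remainder 4532
15405 ÷ 4532 → quotient 3, remainder 1809
4532 ÷ 1809 → quotient 2, remainder 914
1809 ÷ 914 → quotient 1, remainder 895
914 ÷ 895 → quotient 1, remainder 19
895 ÷ 19 → quotient 47, remainder 2
19 ÷ 2 → quotient 9, remainder 1

9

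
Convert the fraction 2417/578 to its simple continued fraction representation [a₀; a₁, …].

[4; 5, 1, 1, 52]

Apply division with remainder until the remainder is 0:
2417 ÷ 578 → quotient 4, remainder 105
578 ÷ 105 → quotient 5, remainder 53
105 ÷ 53 → quotient 1, remainder 52
53 ÷ 52 → quotient 1, remainder 1
52 ÷ 1 → quotient 52, remainder 0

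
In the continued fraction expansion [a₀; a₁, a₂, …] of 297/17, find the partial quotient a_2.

8

Repeatedly divide and take the remainder:
297 ÷ 17 → quotient 17, remainder 8
17 ÷ 8 → quotient 2, remainder 1
8 ÷ 1 → quotient 8, remainder 0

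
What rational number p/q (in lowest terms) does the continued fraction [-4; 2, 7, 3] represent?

-166/47

a_0 = -4: -4/1
a_1 = 2: -7/2
a_2 = 7: -53/15
a_3 = 3: -166/47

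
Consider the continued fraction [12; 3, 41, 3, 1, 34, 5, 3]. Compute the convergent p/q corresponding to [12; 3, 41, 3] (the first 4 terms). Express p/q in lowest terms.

Collapse the nested fraction from the inside out:
Start with 3.
41 + 1/(3/1) = 41 + 1/3 = 124/3
3 + 1/(124/3) = 3 + 3/124 = 375/124
12 + 1/(375/124) = 12 + 124/375 = 4624/375

4624/375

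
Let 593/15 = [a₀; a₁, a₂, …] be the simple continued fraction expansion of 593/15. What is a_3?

⌊593/15⌋ = 39, remainder 8
⌊15/8⌋ = 1, remainder 7
⌊8/7⌋ = 1, remainder 1
⌊7/1⌋ = 7, remainder 0

7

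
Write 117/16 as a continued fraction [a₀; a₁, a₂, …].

[7; 3, 5]

⌊117/16⌋ = 7, remainder 5
⌊16/5⌋ = 3, remainder 1
⌊5/1⌋ = 5, remainder 0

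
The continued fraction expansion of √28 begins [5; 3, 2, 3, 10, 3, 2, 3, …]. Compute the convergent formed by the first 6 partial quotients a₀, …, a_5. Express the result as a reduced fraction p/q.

4048/765

a_0 = 5: 5/1
a_1 = 3: 16/3
a_2 = 2: 37/7
a_3 = 3: 127/24
a_4 = 10: 1307/247
a_5 = 3: 4048/765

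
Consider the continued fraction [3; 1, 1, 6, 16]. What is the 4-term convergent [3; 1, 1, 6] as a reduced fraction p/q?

46/13

Build up convergents one term at a time:
a_0 = 3: 3/1
a_1 = 1: 4/1
a_2 = 1: 7/2
a_3 = 6: 46/13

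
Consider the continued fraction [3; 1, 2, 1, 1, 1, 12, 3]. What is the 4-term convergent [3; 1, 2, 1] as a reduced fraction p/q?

Build up convergents one term at a time:
a_0 = 3: 3/1
a_1 = 1: 4/1
a_2 = 2: 11/3
a_3 = 1: 15/4

15/4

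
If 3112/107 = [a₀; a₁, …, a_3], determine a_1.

Run the Euclidean algorithm, recording each quotient:
⌊3112/107⌋ = 29, remainder 9
⌊107/9⌋ = 11, remainder 8

11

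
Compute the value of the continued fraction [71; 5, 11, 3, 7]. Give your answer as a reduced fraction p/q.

Start with 7.
3 + 1/(7/1) = 3 + 1/7 = 22/7
11 + 1/(22/7) = 11 + 7/22 = 249/22
5 + 1/(249/22) = 5 + 22/249 = 1267/249
71 + 1/(1267/249) = 71 + 249/1267 = 90206/1267

90206/1267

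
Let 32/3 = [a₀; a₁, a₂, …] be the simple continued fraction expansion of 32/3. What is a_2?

⌊32/3⌋ = 10, remainder 2
⌊3/2⌋ = 1, remainder 1
⌊2/1⌋ = 2, remainder 0

2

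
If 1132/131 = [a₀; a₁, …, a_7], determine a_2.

1

1132 ÷ 131 → quotient 8, remainder 84
131 ÷ 84 → quotient 1, remainder 47
84 ÷ 47 → quotient 1, remainder 37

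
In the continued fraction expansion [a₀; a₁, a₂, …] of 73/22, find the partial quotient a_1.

73 = 3·22 + 7, so a_0 = 3
22 = 3·7 + 1, so a_1 = 3

3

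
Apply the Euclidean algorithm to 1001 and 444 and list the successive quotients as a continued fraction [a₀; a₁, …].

[2; 3, 1, 13, 8]

⌊1001/444⌋ = 2, remainder 113
⌊444/113⌋ = 3, remainder 105
⌊113/105⌋ = 1, remainder 8
⌊105/8⌋ = 13, remainder 1
⌊8/1⌋ = 8, remainder 0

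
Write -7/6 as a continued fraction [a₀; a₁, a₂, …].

[-2; 1, 5]

-7 = -2·6 + 5, so a_0 = -2
6 = 1·5 + 1, so a_1 = 1
5 = 5·1 + 0, so a_2 = 5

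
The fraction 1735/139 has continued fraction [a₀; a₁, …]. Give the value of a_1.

1735 ÷ 139 → quotient 12, remainder 67
139 ÷ 67 → quotient 2, remainder 5

2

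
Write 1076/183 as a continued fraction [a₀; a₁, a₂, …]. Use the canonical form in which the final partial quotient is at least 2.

1076 = 5·183 + 161, so a_0 = 5
183 = 1·161 + 22, so a_1 = 1
161 = 7·22 + 7, so a_2 = 7
22 = 3·7 + 1, so a_3 = 3
7 = 7·1 + 0, so a_4 = 7

[5; 1, 7, 3, 7]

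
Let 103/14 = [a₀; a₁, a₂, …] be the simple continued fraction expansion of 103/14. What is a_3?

4

⌊103/14⌋ = 7, remainder 5
⌊14/5⌋ = 2, remainder 4
⌊5/4⌋ = 1, remainder 1
⌊4/1⌋ = 4, remainder 0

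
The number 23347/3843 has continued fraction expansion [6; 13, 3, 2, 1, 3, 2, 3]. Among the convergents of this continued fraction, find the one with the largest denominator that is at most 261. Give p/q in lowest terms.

808/133

List convergents until the denominator exceeds the bound:
a_0 = 6: 6/1  (≤ bound)
a_1 = 13: 79/13  (≤ bound)
a_2 = 3: 243/40  (≤ bound)
a_3 = 2: 565/93  (≤ bound)
a_4 = 1: 808/133  (≤ bound)
a_5 = 3: 2989/492  (> 261, stop)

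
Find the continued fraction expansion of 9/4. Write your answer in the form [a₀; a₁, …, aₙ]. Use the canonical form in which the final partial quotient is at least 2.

Repeatedly divide and take the remainder:
9 ÷ 4 → quotient 2, remainder 1
4 ÷ 1 → quotient 4, remainder 0

[2; 4]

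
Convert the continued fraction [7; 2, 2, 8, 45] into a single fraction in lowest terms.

14032/1895

Starting at the tail and folding back:
Start with 45.
8 + 1/(45/1) = 8 + 1/45 = 361/45
2 + 1/(361/45) = 2 + 45/361 = 767/361
2 + 1/(767/361) = 2 + 361/767 = 1895/767
7 + 1/(1895/767) = 7 + 767/1895 = 14032/1895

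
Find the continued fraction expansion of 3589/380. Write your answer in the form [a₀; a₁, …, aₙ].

3589 ÷ 380 → quotient 9, remainder 169
380 ÷ 169 → quotient 2, remainder 42
169 ÷ 42 → quotient 4, remainder 1
42 ÷ 1 → quotient 42, remainder 0

[9; 2, 4, 42]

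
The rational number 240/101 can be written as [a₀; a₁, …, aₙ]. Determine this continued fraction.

[2; 2, 1, 1, 1, 12]

⌊240/101⌋ = 2, remainder 38
⌊101/38⌋ = 2, remainder 25
⌊38/25⌋ = 1, remainder 13
⌊25/13⌋ = 1, remainder 12
⌊13/12⌋ = 1, remainder 1
⌊12/1⌋ = 12, remainder 0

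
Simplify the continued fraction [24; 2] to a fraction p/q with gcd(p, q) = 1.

49/2

Start with 2.
24 + 1/(2/1) = 24 + 1/2 = 49/2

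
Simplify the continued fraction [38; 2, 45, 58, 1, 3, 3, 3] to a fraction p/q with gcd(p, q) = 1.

8855392/230043

Starting at the tail and folding back:
Start with 3.
3 + 1/(3/1) = 3 + 1/3 = 10/3
3 + 1/(10/3) = 3 + 3/10 = 33/10
1 + 1/(33/10) = 1 + 10/33 = 43/33
58 + 1/(43/33) = 58 + 33/43 = 2527/43
45 + 1/(2527/43) = 45 + 43/2527 = 113758/2527
2 + 1/(113758/2527) = 2 + 2527/113758 = 230043/113758
38 + 1/(230043/113758) = 38 + 113758/230043 = 8855392/230043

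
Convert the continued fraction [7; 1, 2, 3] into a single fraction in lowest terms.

77/10

Collapse the nested fraction from the inside out:
Start with 3.
2 + 1/(3/1) = 2 + 1/3 = 7/3
1 + 1/(7/3) = 1 + 3/7 = 10/7
7 + 1/(10/7) = 7 + 7/10 = 77/10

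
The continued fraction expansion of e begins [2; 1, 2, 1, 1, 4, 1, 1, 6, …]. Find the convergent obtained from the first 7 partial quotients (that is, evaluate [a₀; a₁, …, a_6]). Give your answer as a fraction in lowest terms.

Start with 1.
4 + 1/(1/1) = 4 + 1/1 = 5/1
1 + 1/(5/1) = 1 + 1/5 = 6/5
1 + 1/(6/5) = 1 + 5/6 = 11/6
2 + 1/(11/6) = 2 + 6/11 = 28/11
1 + 1/(28/11) = 1 + 11/28 = 39/28
2 + 1/(39/28) = 2 + 28/39 = 106/39

106/39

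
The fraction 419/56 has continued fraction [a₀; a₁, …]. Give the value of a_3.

419 ÷ 56 → quotient 7, remainder 27
56 ÷ 27 → quotient 2, remainder 2
27 ÷ 2 → quotient 13, remainder 1
2 ÷ 1 → quotient 2, remainder 0

2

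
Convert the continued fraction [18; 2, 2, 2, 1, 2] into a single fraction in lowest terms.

847/46

a_0 = 18: 18/1
a_1 = 2: 37/2
a_2 = 2: 92/5
a_3 = 2: 221/12
a_4 = 1: 313/17
a_5 = 2: 847/46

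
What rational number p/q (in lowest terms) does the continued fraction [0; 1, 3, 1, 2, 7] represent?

Starting at the tail and folding back:
Start with 7.
2 + 1/(7/1) = 2 + 1/7 = 15/7
1 + 1/(15/7) = 1 + 7/15 = 22/15
3 + 1/(22/15) = 3 + 15/22 = 81/22
1 + 1/(81/22) = 1 + 22/81 = 103/81
0 + 1/(103/81) = 0 + 81/103 = 81/103

81/103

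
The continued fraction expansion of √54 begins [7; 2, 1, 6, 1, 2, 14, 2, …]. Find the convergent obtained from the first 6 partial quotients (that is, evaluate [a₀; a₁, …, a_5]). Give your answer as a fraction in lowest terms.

Build up convergents one term at a time:
a_0 = 7: 7/1
a_1 = 2: 15/2
a_2 = 1: 22/3
a_3 = 6: 147/20
a_4 = 1: 169/23
a_5 = 2: 485/66

485/66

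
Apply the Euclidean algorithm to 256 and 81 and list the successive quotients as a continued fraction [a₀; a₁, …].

⌊256/81⌋ = 3, remainder 13
⌊81/13⌋ = 6, remainder 3
⌊13/3⌋ = 4, remainder 1
⌊3/1⌋ = 3, remainder 0

[3; 6, 4, 3]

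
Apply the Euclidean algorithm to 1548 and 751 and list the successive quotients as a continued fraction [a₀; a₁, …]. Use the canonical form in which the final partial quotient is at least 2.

[2; 16, 3, 15]

⌊1548/751⌋ = 2, remainder 46
⌊751/46⌋ = 16, remainder 15
⌊46/15⌋ = 3, remainder 1
⌊15/1⌋ = 15, remainder 0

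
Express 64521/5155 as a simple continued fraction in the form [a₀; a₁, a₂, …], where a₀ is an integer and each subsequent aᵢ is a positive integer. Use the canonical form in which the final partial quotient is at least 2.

⌊64521/5155⌋ = 12, remainder 2661
⌊5155/2661⌋ = 1, remainder 2494
⌊2661/2494⌋ = 1, remainder 167
⌊2494/167⌋ = 14, remainder 156
⌊167/156⌋ = 1, remainder 11
⌊156/11⌋ = 14, remainder 2
⌊11/2⌋ = 5, remainder 1
⌊2/1⌋ = 2, remainder 0

[12; 1, 1, 14, 1, 14, 5, 2]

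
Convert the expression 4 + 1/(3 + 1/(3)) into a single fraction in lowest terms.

43/10

a_0 = 4: 4/1
a_1 = 3: 13/3
a_2 = 3: 43/10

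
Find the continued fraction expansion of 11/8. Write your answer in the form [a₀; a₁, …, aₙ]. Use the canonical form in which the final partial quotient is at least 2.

[1; 2, 1, 2]

Apply division with remainder until the remainder is 0:
11 = 1·8 + 3, so a_0 = 1
8 = 2·3 + 2, so a_1 = 2
3 = 1·2 + 1, so a_2 = 1
2 = 2·1 + 0, so a_3 = 2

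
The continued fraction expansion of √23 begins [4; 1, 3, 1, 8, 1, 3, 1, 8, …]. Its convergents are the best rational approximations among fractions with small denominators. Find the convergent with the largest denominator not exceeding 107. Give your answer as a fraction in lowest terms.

235/49

List convergents until the denominator exceeds the bound:
a_0 = 4: 4/1  (≤ bound)
a_1 = 1: 5/1  (≤ bound)
a_2 = 3: 19/4  (≤ bound)
a_3 = 1: 24/5  (≤ bound)
a_4 = 8: 211/44  (≤ bound)
a_5 = 1: 235/49  (≤ bound)
a_6 = 3: 916/191  (> 107, stop)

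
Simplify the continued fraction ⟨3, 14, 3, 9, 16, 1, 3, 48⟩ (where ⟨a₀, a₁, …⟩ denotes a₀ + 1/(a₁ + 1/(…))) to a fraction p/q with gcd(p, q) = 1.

Compute successive convergents:
a_0 = 3: 3/1
a_1 = 14: 43/14
a_2 = 3: 132/43
a_3 = 9: 1231/401
a_4 = 16: 19828/6459
a_5 = 1: 21059/6860
a_6 = 3: 83005/27039
a_7 = 48: 4005299/1304732

4005299/1304732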